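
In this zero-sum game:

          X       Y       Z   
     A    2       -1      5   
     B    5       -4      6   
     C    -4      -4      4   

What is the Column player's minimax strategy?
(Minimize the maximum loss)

Column should play Y, value = -1

Work:
Column player minimizes Row's maximum payoff:
Column X: max payoff to Row = 5
Column Y: max payoff to Row = -1
Column Z: max payoff to Row = 6
Minimum is -1, achieved by column Y.
Minimax strategy: Y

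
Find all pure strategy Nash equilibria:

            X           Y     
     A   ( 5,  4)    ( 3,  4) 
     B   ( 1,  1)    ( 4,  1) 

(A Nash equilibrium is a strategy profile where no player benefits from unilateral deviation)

Nash equilibrium: (A, X), (B, Y)

Work:
Best responses:
  P1 vs X: payoffs [5, 1] → best response A (payoff 5)
  P1 vs Y: payoffs [3, 4] → best response B (payoff 4)
  P2 vs A: payoffs [4, 4] → best response X/Y (payoff 4)
  P2 vs B: payoffs [1, 1] → best response X/Y (payoff 1)
Mutual best responses: (A,X), (B,Y) → Nash equilibria.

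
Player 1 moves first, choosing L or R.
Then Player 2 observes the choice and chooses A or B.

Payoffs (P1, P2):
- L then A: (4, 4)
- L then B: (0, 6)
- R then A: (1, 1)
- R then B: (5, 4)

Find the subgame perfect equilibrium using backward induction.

P1 plays R, P2 plays B after L and B after R; Payoff (5, 4)

Work:
Backward induction:
After L: P2 chooses B → P1 gets 0
After R: P2 chooses B → P1 gets 5
P1 chooses R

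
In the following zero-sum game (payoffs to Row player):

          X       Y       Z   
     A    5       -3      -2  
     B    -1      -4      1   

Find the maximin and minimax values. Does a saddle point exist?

Maximin = -3, Minimax = -3, Saddle: True

Work:
Row minimums: [-3, -4] → maximin = -3
Column maximums: [5, -3, 1] → minimax = -3
Saddle point exists! Game value = -3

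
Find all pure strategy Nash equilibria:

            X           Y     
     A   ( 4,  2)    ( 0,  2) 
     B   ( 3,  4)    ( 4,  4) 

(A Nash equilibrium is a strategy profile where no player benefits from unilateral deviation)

Nash equilibrium: (A, X), (B, Y)

Work:
Best responses:
  P1 vs X: payoffs [4, 3] → best response A (payoff 4)
  P1 vs Y: payoffs [0, 4] → best response B (payoff 4)
  P2 vs A: payoffs [2, 2] → best response X/Y (payoff 2)
  P2 vs B: payoffs [4, 4] → best response X/Y (payoff 4)
Mutual best responses: (A,X), (B,Y) → Nash equilibria.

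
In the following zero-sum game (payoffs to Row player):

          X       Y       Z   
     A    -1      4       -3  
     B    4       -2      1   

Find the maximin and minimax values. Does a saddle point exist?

Maximin = -2, Minimax = 1, Saddle: False

Work:
Row minimums: [-3, -2] → maximin = -2
Column maximums: [4, 4, 1] → minimax = 1
No saddle point (maximin ≠ minimax). Mixed strategy needed.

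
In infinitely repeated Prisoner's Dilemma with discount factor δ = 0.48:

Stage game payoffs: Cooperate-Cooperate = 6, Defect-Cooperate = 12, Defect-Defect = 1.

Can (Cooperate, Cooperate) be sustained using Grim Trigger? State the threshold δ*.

δ* = 0.5455; since δ = 0.48 < 0.5455, cooperation cannot be sustained

Work:
For Grim Trigger:
Cooperate forever: 6/(1-δ)
Defect then punished: 12 + 1·δ/(1-δ)
Need: 6/(1-δ) ≥ 12 + 1·δ/(1-δ)
Solving: δ ≥ (T-R)/(T-P) = (12-6)/(12-1) = 0.5455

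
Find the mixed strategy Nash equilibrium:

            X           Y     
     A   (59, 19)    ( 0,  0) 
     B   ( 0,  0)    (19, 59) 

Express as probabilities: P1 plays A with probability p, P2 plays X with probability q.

p = 0.7564, q = 0.2436

Work:
Find probabilities that make opponent indifferent:
P2 chooses q to make P1 indifferent between A and B
P1 chooses p to make P2 indifferent between X and Y
Mixed NE: P1 plays (A: 0.7564, B: 0.2436), P2 plays (X: 0.2436, Y: 0.7564)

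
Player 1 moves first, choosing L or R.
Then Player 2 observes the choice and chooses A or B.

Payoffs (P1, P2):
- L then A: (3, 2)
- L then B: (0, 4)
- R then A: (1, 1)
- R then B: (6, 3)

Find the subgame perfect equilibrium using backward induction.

P1 plays R, P2 plays B after L and B after R; Payoff (6, 3)

Work:
Backward induction:
After L: P2 chooses B → P1 gets 0
After R: P2 chooses B → P1 gets 6
P1 chooses R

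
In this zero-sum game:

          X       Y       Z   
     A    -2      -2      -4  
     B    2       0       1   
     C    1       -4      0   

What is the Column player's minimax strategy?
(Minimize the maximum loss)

Column should play Y, value = 0

Work:
Column player minimizes Row's maximum payoff:
Column X: max payoff to Row = 2
Column Y: max payoff to Row = 0
Column Z: max payoff to Row = 1
Minimum is 0, achieved by column Y.
Minimax strategy: Y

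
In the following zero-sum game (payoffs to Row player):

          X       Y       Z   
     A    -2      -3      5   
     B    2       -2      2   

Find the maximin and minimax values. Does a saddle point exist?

Maximin = -2, Minimax = -2, Saddle: True

Work:
Row minimums: [-3, -2] → maximin = -2
Column maximums: [2, -2, 5] → minimax = -2
Saddle point exists! Game value = -2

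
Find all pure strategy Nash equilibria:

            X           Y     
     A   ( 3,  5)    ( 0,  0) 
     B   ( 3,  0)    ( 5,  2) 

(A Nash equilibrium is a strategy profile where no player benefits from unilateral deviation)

Nash equilibrium: (A, X), (B, Y)

Work:
Best responses:
  P1 vs X: payoffs [3, 3] → best response A/B (payoff 3)
  P1 vs Y: payoffs [0, 5] → best response B (payoff 5)
  P2 vs A: payoffs [5, 0] → best response X (payoff 5)
  P2 vs B: payoffs [0, 2] → best response Y (payoff 2)
Mutual best responses: (A,X), (B,Y) → Nash equilibria.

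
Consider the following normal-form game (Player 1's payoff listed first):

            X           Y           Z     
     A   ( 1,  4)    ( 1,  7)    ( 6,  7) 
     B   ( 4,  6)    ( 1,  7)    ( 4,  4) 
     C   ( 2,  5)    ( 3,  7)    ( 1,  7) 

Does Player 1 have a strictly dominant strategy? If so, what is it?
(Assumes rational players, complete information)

No strictly dominant strategy exists for Player 1

Work:
A strategy strictly dominates another if it gives a strictly higher payoff against every opponent action. Compare each pair of P1's strategies column-by-column:
  A vs B: [1 vs 4, 1 vs 1, 6 vs 4] → A does not strictly dominate B (column X: 1 ≤ 4)
  A vs C: [1 vs 2, 1 vs 3, 6 vs 1] → A does not strictly dominate C (column X: 1 ≤ 2)
  B vs A: [4 vs 1, 1 vs 1, 4 vs 6] → B does not strictly dominate A (column Y: 1 ≤ 1)
  B vs C: [4 vs 2, 1 vs 3, 4 vs 1] → B does not strictly dominate C (column Y: 1 ≤ 3)
  C vs A: [2 vs 1, 3 vs 1, 1 vs 6] → C does not strictly dominate A (column Z: 1 ≤ 6)
  C vs B: [2 vs 4, 3 vs 1, 1 vs 4] → C does not strictly dominate B (column X: 2 ≤ 4)
No single strategy strictly dominates all others → no strictly dominant strategy.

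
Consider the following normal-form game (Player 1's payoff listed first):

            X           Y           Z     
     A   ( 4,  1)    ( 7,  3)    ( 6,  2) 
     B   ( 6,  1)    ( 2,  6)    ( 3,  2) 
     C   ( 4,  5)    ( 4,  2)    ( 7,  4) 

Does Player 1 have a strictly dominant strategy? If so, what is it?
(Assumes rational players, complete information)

No strictly dominant strategy exists for Player 1

Work:
A strategy strictly dominates another if it gives a strictly higher payoff against every opponent action. Compare each pair of P1's strategies column-by-column:
  A vs B: [4 vs 6, 7 vs 2, 6 vs 3] → A does not strictly dominate B (column X: 4 ≤ 6)
  A vs C: [4 vs 4, 7 vs 4, 6 vs 7] → A does not strictly dominate C (column X: 4 ≤ 4)
  B vs A: [6 vs 4, 2 vs 7, 3 vs 6] → B does not strictly dominate A (column Y: 2 ≤ 7)
  B vs C: [6 vs 4, 2 vs 4, 3 vs 7] → B does not strictly dominate C (column Y: 2 ≤ 4)
  C vs A: [4 vs 4, 4 vs 7, 7 vs 6] → C does not strictly dominate A (column X: 4 ≤ 4)
  C vs B: [4 vs 6, 4 vs 2, 7 vs 3] → C does not strictly dominate B (column X: 4 ≤ 6)
No single strategy strictly dominates all others → no strictly dominant strategy.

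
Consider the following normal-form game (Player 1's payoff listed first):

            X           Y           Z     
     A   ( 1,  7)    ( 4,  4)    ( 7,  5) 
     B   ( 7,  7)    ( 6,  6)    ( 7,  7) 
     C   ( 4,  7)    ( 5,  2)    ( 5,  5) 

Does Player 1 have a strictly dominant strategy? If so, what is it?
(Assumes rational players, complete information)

No strictly dominant strategy exists for Player 1

Work:
A strategy strictly dominates another if it gives a strictly higher payoff against every opponent action. Compare each pair of P1's strategies column-by-column:
  A vs B: [1 vs 7, 4 vs 6, 7 vs 7] → A does not strictly dominate B (column X: 1 ≤ 7)
  A vs C: [1 vs 4, 4 vs 5, 7 vs 5] → A does not strictly dominate C (column X: 1 ≤ 4)
  B vs A: [7 vs 1, 6 vs 4, 7 vs 7] → B does not strictly dominate A (column Z: 7 ≤ 7)
  B vs C: [7 vs 4, 6 vs 5, 7 vs 5] → B strictly dominates C
  C vs A: [4 vs 1, 5 vs 4, 5 vs 7] → C does not strictly dominate A (column Z: 5 ≤ 7)
  C vs B: [4 vs 7, 5 vs 6, 5 vs 7] → C does not strictly dominate B (column X: 4 ≤ 7)
No single strategy strictly dominates all others → no strictly dominant strategy.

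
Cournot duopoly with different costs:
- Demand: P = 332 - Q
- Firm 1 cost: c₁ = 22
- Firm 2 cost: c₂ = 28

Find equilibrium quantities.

q₁* = 105.33, q₂* = 99.33

Work:
Reaction: q₁ = (332 - 22 - q₂)/2
Reaction: q₂ = (332 - 28 - q₁)/2
Solve simultaneously:
q₁* = (332 - 2×22 + 28)/3 = 105.33
q₂* = (332 - 2×28 + 22)/3 = 99.33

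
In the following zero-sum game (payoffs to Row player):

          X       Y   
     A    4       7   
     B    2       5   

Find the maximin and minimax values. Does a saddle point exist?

Maximin = 4, Minimax = 4, Saddle: True

Work:
Row minimums: [4, 2] → maximin = 4
Column maximums: [4, 7] → minimax = 4
Saddle point exists! Game value = 4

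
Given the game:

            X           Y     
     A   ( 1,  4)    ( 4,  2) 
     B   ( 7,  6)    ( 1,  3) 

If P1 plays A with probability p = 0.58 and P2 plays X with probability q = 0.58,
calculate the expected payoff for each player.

E[P1] = 3.1924, E[P2] = 3.8236

Work:
E[P1] = p·q·π₁(A,X) + p·(1-q)·π₁(A,Y) + (1-p)·q·π₁(B,X) + (1-p)·(1-q)·π₁(B,Y)
= 0.58·0.58·1 + 0.58·0.42·4 + 0.42·0.58·7 + 0.42·0.42·1
= 3.1924

E[P2] = 3.8236 (similar calculation)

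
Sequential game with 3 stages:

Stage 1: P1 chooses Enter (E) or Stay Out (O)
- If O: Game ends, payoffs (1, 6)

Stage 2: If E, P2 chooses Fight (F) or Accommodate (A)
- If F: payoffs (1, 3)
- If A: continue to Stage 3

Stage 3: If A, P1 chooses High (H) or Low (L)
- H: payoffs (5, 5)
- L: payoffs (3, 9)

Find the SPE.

SPE: (E, A, H); Outcome (5, 5)

Work:
Stage 3: P1 chooses H (5 vs 3)
Stage 2: P2: F->3, A->5 (anticipating H). Choose A
Stage 1: P1: O->1, E->5 (anticipating A, H). Choose E
SPE path: E -> A -> H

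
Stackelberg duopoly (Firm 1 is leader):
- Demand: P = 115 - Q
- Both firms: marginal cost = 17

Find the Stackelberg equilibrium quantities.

q₁* (leader) = 49.0, q₂* (follower) = 24.5

Work:
Follower's reaction: q₂ = (a - c - q₁)/2
Leader substitutes: π₁ = q₁·(a - q₁ - (a-c-q₁)/2 - c)
FOC: q₁* = (115 - 17)/2 = 49.00
Then: q₂* = (115 - 17 - 49.0)/2 = 24.50
Leader has first-mover advantage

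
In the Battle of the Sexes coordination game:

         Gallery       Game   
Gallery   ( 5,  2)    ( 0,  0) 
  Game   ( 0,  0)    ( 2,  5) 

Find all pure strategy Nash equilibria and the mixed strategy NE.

Pure NE: (Gallery, Gallery) and (Game, Game); Mixed NE: p = 0.7143, q = 0.2857

Work:
Check pure NE:
(Gallery, Gallery): (5, 2) - no unilateral deviation beneficial
(Game, Game): (2, 5) - no unilateral deviation beneficial
Mixed NE: P1 plays Gallery with p = 0.7143, P2 plays Gallery with q = 0.2857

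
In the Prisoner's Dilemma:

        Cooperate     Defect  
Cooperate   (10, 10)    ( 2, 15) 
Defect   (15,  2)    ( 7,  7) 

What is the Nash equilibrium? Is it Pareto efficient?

(Defect, Defect) is NE; not Pareto efficient

Work:
Defect dominates Cooperate for both players:
If P2 cooperates: Defect (15) > Cooperate (10)
If P2 defects: Defect (7) > Cooperate (2)
NE: (Defect, Defect) with payoff (7, 7)
But (Cooperate, Cooperate) = (10, 10) Pareto dominates (7, 7)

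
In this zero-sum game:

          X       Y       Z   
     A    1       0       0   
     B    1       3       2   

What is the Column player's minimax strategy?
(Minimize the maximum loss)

Column should play X, value = 1

Work:
Column player minimizes Row's maximum payoff:
Column X: max payoff to Row = 1
Column Y: max payoff to Row = 3
Column Z: max payoff to Row = 2
Minimum is 1, achieved by column X.
Minimax strategy: X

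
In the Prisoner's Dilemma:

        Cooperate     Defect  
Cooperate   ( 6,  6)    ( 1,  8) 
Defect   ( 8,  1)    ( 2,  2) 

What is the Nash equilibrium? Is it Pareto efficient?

(Defect, Defect) is NE; not Pareto efficient

Work:
Defect dominates Cooperate for both players:
If P2 cooperates: Defect (8) > Cooperate (6)
If P2 defects: Defect (2) > Cooperate (1)
NE: (Defect, Defect) with payoff (2, 2)
But (Cooperate, Cooperate) = (6, 6) Pareto dominates (2, 2)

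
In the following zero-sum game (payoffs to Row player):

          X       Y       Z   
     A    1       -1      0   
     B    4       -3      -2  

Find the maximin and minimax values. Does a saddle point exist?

Maximin = -1, Minimax = -1, Saddle: True

Work:
Row minimums: [-1, -3] → maximin = -1
Column maximums: [4, -1, 0] → minimax = -1
Saddle point exists! Game value = -1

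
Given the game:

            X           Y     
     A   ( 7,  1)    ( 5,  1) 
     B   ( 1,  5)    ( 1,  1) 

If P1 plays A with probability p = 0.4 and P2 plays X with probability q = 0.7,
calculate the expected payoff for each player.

E[P1] = 3.16, E[P2] = 2.68

Work:
E[P1] = p·q·π₁(A,X) + p·(1-q)·π₁(A,Y) + (1-p)·q·π₁(B,X) + (1-p)·(1-q)·π₁(B,Y)
= 0.4·0.7·7 + 0.4·0.3·5 + 0.6·0.7·1 + 0.6·0.3·1
= 3.16

E[P2] = 2.68 (similar calculation)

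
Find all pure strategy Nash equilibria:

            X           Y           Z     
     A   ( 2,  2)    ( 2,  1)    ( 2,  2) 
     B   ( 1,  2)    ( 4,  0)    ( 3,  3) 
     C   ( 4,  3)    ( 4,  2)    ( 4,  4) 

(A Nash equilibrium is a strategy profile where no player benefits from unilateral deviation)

Nash equilibrium: (C, Z)

Work:
Best responses:
  P1 vs X: payoffs [2, 1, 4] → best response C (payoff 4)
  P1 vs Y: payoffs [2, 4, 4] → best response B/C (payoff 4)
  P1 vs Z: payoffs [2, 3, 4] → best response C (payoff 4)
  P2 vs A: payoffs [2, 1, 2] → best response X/Z (payoff 2)
  P2 vs B: payoffs [2, 0, 3] → best response Z (payoff 3)
  P2 vs C: payoffs [3, 2, 4] → best response Z (payoff 4)
Mutual best responses: (C,Z) → Nash equilibria.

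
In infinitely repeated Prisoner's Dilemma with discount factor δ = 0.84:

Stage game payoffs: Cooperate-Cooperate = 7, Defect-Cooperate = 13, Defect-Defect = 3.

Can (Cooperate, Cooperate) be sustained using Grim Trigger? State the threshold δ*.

δ* = 0.6; since δ = 0.84 ≥ 0.6, cooperation can be sustained

Work:
For Grim Trigger:
Cooperate forever: 7/(1-δ)
Defect then punished: 13 + 3·δ/(1-δ)
Need: 7/(1-δ) ≥ 13 + 3·δ/(1-δ)
Solving: δ ≥ (T-R)/(T-P) = (13-7)/(13-3) = 0.6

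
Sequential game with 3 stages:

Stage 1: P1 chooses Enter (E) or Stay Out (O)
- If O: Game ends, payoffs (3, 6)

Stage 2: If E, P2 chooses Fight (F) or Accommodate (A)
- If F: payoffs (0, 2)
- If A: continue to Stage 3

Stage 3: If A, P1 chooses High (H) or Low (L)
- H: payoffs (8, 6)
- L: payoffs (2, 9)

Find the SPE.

SPE: (E, A, H); Outcome (8, 6)

Work:
Stage 3: P1 chooses H (8 vs 2)
Stage 2: P2: F->2, A->6 (anticipating H). Choose A
Stage 1: P1: O->3, E->8 (anticipating A, H). Choose E
SPE path: E -> A -> H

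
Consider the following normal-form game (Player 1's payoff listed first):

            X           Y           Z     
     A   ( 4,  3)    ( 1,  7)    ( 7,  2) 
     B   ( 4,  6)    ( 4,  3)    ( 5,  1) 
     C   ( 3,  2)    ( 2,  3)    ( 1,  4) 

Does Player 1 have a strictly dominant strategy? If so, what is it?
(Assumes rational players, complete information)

No strictly dominant strategy exists for Player 1

Work:
A strategy strictly dominates another if it gives a strictly higher payoff against every opponent action. Compare each pair of P1's strategies column-by-column:
  A vs B: [4 vs 4, 1 vs 4, 7 vs 5] → A does not strictly dominate B (column X: 4 ≤ 4)
  A vs C: [4 vs 3, 1 vs 2, 7 vs 1] → A does not strictly dominate C (column Y: 1 ≤ 2)
  B vs A: [4 vs 4, 4 vs 1, 5 vs 7] → B does not strictly dominate A (column X: 4 ≤ 4)
  B vs C: [4 vs 3, 4 vs 2, 5 vs 1] → B strictly dominates C
  C vs A: [3 vs 4, 2 vs 1, 1 vs 7] → C does not strictly dominate A (column X: 3 ≤ 4)
  C vs B: [3 vs 4, 2 vs 4, 1 vs 5] → C does not strictly dominate B (column X: 3 ≤ 4)
No single strategy strictly dominates all others → no strictly dominant strategy.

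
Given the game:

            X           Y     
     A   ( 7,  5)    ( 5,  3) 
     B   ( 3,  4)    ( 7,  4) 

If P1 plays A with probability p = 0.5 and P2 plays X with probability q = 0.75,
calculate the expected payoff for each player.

E[P1] = 5.25, E[P2] = 4.25

Work:
E[P1] = p·q·π₁(A,X) + p·(1-q)·π₁(A,Y) + (1-p)·q·π₁(B,X) + (1-p)·(1-q)·π₁(B,Y)
= 0.5·0.75·7 + 0.5·0.25·5 + 0.5·0.75·3 + 0.5·0.25·7
= 5.25

E[P2] = 4.25 (similar calculation)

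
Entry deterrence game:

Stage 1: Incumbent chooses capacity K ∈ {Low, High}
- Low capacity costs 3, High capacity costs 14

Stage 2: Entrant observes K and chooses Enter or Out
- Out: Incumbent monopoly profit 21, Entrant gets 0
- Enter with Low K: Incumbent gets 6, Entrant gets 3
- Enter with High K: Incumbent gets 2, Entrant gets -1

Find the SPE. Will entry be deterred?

SPE: (High, Enter|Low, Out|High); Entry deterred. Incumbent net profit = 7

Work:
After Low K: Entrant enters (3 > 0)
After High K: Entrant stays out (-1 < 0)
Incumbent: Low → 6−3=3, High → 21−14=7
Incumbent chooses High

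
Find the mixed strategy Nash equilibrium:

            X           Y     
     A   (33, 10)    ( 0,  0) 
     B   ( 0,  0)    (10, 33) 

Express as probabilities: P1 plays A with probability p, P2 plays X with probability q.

p = 0.7674, q = 0.2326

Work:
Find probabilities that make opponent indifferent:
P2 chooses q to make P1 indifferent between A and B
P1 chooses p to make P2 indifferent between X and Y
Mixed NE: P1 plays (A: 0.7674, B: 0.2326), P2 plays (X: 0.2326, Y: 0.7674)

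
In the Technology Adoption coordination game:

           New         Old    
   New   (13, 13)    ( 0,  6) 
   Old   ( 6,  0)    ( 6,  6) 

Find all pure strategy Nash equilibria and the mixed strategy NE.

Pure NE: (New, New) and (Old, Old); Mixed NE: p = 0.4615, q = 0.4615

Work:
Check pure NE:
(New, New): (13, 13) - no unilateral deviation beneficial
(Old, Old): (6, 6) - no unilateral deviation beneficial
Mixed NE: P1 plays New with p = 0.4615, P2 plays New with q = 0.4615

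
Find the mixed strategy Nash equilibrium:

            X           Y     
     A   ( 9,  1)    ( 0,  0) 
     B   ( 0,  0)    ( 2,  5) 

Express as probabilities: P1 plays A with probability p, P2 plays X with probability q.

p = 0.8333, q = 0.1818

Work:
Find probabilities that make opponent indifferent:
P2 chooses q to make P1 indifferent between A and B
P1 chooses p to make P2 indifferent between X and Y
Mixed NE: P1 plays (A: 0.8333, B: 0.1667), P2 plays (X: 0.1818, Y: 0.8182)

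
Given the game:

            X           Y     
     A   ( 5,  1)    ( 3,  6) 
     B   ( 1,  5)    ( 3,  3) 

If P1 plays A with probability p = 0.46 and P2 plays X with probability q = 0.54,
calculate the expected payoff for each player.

E[P1] = 2.9136, E[P2] = 3.7212

Work:
E[P1] = p·q·π₁(A,X) + p·(1-q)·π₁(A,Y) + (1-p)·q·π₁(B,X) + (1-p)·(1-q)·π₁(B,Y)
= 0.46·0.54·5 + 0.46·0.46·3 + 0.54·0.54·1 + 0.54·0.46·3
= 2.9136

E[P2] = 3.7212 (similar calculation)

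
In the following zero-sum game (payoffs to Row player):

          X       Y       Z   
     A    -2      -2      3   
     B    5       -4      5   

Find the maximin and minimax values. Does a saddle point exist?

Maximin = -2, Minimax = -2, Saddle: True

Work:
Row minimums: [-2, -4] → maximin = -2
Column maximums: [5, -2, 5] → minimax = -2
Saddle point exists! Game value = -2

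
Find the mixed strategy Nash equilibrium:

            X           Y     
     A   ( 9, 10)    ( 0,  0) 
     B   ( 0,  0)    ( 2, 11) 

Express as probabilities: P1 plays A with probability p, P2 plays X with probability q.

p = 0.5238, q = 0.1818

Work:
Find probabilities that make opponent indifferent:
P2 chooses q to make P1 indifferent between A and B
P1 chooses p to make P2 indifferent between X and Y
Mixed NE: P1 plays (A: 0.5238, B: 0.4762), P2 plays (X: 0.1818, Y: 0.8182)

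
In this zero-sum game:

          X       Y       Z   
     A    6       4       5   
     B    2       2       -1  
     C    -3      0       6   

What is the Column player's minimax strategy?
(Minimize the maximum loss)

Column should play Y, value = 4

Work:
Column player minimizes Row's maximum payoff:
Column X: max payoff to Row = 6
Column Y: max payoff to Row = 4
Column Z: max payoff to Row = 6
Minimum is 4, achieved by column Y.
Minimax strategy: Y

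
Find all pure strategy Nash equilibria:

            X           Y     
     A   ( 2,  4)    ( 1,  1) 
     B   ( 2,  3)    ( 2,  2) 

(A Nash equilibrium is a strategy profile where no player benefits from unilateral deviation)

Nash equilibrium: (A, X), (B, X)

Work:
Best responses:
  P1 vs X: payoffs [2, 2] → best response A/B (payoff 2)
  P1 vs Y: payoffs [1, 2] → best response B (payoff 2)
  P2 vs A: payoffs [4, 1] → best response X (payoff 4)
  P2 vs B: payoffs [3, 2] → best response X (payoff 3)
Mutual best responses: (A,X), (B,X) → Nash equilibria.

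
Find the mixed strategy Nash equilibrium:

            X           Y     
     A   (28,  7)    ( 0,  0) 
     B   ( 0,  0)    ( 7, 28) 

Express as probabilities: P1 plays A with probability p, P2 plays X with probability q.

p = 0.8, q = 0.2

Work:
Find probabilities that make opponent indifferent:
P2 chooses q to make P1 indifferent between A and B
P1 chooses p to make P2 indifferent between X and Y
Mixed NE: P1 plays (A: 0.8, B: 0.2), P2 plays (X: 0.2, Y: 0.8)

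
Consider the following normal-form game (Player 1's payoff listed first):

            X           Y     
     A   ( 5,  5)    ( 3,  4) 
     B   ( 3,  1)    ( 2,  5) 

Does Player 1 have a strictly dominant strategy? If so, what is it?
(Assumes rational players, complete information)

Yes, Player 1's strictly dominant strategy is A

Work:
A strategy strictly dominates another if it gives a strictly higher payoff against every opponent action. Compare each pair of P1's strategies column-by-column:
  A vs B: [5 vs 3, 3 vs 2] → A strictly dominates B
  B vs A: [3 vs 5, 2 vs 3] → B does not strictly dominate A (column X: 3 ≤ 5)
A strictly dominates every other strategy → strictly dominant.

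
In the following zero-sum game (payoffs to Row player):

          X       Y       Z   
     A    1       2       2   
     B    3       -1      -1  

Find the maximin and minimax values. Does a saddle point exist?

Maximin = 1, Minimax = 2, Saddle: False

Work:
Row minimums: [1, -1] → maximin = 1
Column maximums: [3, 2, 2] → minimax = 2
No saddle point (maximin ≠ minimax). Mixed strategy needed.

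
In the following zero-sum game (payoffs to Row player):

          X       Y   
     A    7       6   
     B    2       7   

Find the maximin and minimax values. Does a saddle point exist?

Maximin = 6, Minimax = 7, Saddle: False

Work:
Row minimums: [6, 2] → maximin = 6
Column maximums: [7, 7] → minimax = 7
No saddle point (maximin ≠ minimax). Mixed strategy needed.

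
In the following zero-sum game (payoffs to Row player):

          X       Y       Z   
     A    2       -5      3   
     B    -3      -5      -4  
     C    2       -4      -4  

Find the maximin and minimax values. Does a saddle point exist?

Maximin = -4, Minimax = -4, Saddle: True

Work:
Row minimums: [-5, -5, -4] → maximin = -4
Column maximums: [2, -4, 3] → minimax = -4
Saddle point exists! Game value = -4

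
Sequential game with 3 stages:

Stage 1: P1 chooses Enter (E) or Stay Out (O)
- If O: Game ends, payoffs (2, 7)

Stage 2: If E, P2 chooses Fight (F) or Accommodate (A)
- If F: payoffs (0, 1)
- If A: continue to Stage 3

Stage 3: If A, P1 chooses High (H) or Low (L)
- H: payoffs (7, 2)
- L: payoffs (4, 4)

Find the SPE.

SPE: (E, A, H); Outcome (7, 2)

Work:
Stage 3: P1 chooses H (7 vs 4)
Stage 2: P2: F->1, A->2 (anticipating H). Choose A
Stage 1: P1: O->2, E->7 (anticipating A, H). Choose E
SPE path: E -> A -> H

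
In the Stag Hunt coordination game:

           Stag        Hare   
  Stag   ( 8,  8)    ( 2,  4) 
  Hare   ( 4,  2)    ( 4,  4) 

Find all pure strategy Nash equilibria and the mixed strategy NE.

Pure NE: (Stag, Stag) and (Hare, Hare); Mixed NE: p = 0.3333, q = 0.3333

Work:
Check pure NE:
(Stag, Stag): (8, 8) - no unilateral deviation beneficial
(Hare, Hare): (4, 4) - no unilateral deviation beneficial
Mixed NE: P1 plays Stag with p = 0.3333, P2 plays Stag with q = 0.3333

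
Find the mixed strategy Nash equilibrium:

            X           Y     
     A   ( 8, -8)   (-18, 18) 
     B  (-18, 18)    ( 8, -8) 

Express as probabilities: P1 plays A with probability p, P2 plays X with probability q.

p = 0.5, q = 0.5

Work:
Find probabilities that make opponent indifferent:
P2 chooses q to make P1 indifferent between A and B
P1 chooses p to make P2 indifferent between X and Y
Mixed NE: P1 plays (A: 0.5, B: 0.5), P2 plays (X: 0.5, Y: 0.5)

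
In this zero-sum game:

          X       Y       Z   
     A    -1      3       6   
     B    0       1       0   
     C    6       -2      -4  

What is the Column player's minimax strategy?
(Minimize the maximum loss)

Column should play Y, value = 3

Work:
Column player minimizes Row's maximum payoff:
Column X: max payoff to Row = 6
Column Y: max payoff to Row = 3
Column Z: max payoff to Row = 6
Minimum is 3, achieved by column Y.
Minimax strategy: Y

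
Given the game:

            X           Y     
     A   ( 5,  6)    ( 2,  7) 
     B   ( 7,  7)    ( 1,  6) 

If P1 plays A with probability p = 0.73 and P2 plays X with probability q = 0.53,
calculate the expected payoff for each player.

E[P1] = 3.7493, E[P2] = 6.4862

Work:
E[P1] = p·q·π₁(A,X) + p·(1-q)·π₁(A,Y) + (1-p)·q·π₁(B,X) + (1-p)·(1-q)·π₁(B,Y)
= 0.73·0.53·5 + 0.73·0.47·2 + 0.27·0.53·7 + 0.27·0.47·1
= 3.7493

E[P2] = 6.4862 (similar calculation)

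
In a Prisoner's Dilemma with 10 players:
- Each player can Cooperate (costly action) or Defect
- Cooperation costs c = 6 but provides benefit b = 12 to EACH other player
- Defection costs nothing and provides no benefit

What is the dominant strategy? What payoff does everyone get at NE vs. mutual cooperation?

Dominant: Defect; NE payoff = 0; Coop payoff = 102

Work:
Defect dominates (saves cost c = 6, benefit to others is external)
NE: All defect → everyone gets 0
If all cooperate: each receives (9)×12 - 6 = 102
Social dilemma: 102 > 0 but NE gives 0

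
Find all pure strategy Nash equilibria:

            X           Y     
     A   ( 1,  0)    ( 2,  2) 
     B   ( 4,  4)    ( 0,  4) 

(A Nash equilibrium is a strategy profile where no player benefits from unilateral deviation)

Nash equilibrium: (A, Y), (B, X)

Work:
Best responses:
  P1 vs X: payoffs [1, 4] → best response B (payoff 4)
  P1 vs Y: payoffs [2, 0] → best response A (payoff 2)
  P2 vs A: payoffs [0, 2] → best response Y (payoff 2)
  P2 vs B: payoffs [4, 4] → best response X/Y (payoff 4)
Mutual best responses: (A,Y), (B,X) → Nash equilibria.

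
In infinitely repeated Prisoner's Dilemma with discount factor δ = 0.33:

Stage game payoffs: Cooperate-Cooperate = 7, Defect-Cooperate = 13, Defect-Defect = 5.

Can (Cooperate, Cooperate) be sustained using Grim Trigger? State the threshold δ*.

δ* = 0.75; since δ = 0.33 < 0.75, cooperation cannot be sustained

Work:
For Grim Trigger:
Cooperate forever: 7/(1-δ)
Defect then punished: 13 + 5·δ/(1-δ)
Need: 7/(1-δ) ≥ 13 + 5·δ/(1-δ)
Solving: δ ≥ (T-R)/(T-P) = (13-7)/(13-5) = 0.75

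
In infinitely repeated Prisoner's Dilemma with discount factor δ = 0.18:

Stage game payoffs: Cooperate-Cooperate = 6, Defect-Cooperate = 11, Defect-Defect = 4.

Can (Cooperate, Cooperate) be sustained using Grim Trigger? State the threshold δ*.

δ* = 0.7143; since δ = 0.18 < 0.7143, cooperation cannot be sustained

Work:
For Grim Trigger:
Cooperate forever: 6/(1-δ)
Defect then punished: 11 + 4·δ/(1-δ)
Need: 6/(1-δ) ≥ 11 + 4·δ/(1-δ)
Solving: δ ≥ (T-R)/(T-P) = (11-6)/(11-4) = 0.7143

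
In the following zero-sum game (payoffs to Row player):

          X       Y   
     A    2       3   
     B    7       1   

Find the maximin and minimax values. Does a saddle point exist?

Maximin = 2, Minimax = 3, Saddle: False

Work:
Row minimums: [2, 1] → maximin = 2
Column maximums: [7, 3] → minimax = 3
No saddle point (maximin ≠ minimax). Mixed strategy needed.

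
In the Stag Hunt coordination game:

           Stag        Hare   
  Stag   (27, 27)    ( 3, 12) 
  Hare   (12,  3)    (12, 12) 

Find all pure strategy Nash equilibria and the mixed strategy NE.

Pure NE: (Stag, Stag) and (Hare, Hare); Mixed NE: p = 0.375, q = 0.375

Work:
Check pure NE:
(Stag, Stag): (27, 27) - no unilateral deviation beneficial
(Hare, Hare): (12, 12) - no unilateral deviation beneficial
Mixed NE: P1 plays Stag with p = 0.375, P2 plays Stag with q = 0.375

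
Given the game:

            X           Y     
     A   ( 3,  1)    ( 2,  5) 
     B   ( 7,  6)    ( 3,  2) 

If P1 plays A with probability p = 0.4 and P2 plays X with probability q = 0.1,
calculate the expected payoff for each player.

E[P1] = 2.88, E[P2] = 3.28

Work:
E[P1] = p·q·π₁(A,X) + p·(1-q)·π₁(A,Y) + (1-p)·q·π₁(B,X) + (1-p)·(1-q)·π₁(B,Y)
= 0.4·0.1·3 + 0.4·0.9·2 + 0.6·0.1·7 + 0.6·0.9·3
= 2.88

E[P2] = 3.28 (similar calculation)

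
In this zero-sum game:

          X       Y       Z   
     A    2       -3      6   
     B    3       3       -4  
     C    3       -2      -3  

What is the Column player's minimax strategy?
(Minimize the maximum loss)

Column should play X or Y (all achieve the minimum), value = 3

Work:
Column player minimizes Row's maximum payoff:
Column X: max payoff to Row = 3
Column Y: max payoff to Row = 3
Column Z: max payoff to Row = 6
Minimum is 3, achieved by columns X, Y (tied).
Each of X or Y is a minimax strategy.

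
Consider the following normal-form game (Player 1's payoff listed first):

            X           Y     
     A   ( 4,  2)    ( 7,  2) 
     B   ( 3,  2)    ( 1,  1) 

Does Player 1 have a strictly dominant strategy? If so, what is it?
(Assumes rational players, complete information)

Yes, Player 1's strictly dominant strategy is A

Work:
A strategy strictly dominates another if it gives a strictly higher payoff against every opponent action. Compare each pair of P1's strategies column-by-column:
  A vs B: [4 vs 3, 7 vs 1] → A strictly dominates B
  B vs A: [3 vs 4, 1 vs 7] → B does not strictly dominate A (column X: 3 ≤ 4)
A strictly dominates every other strategy → strictly dominant.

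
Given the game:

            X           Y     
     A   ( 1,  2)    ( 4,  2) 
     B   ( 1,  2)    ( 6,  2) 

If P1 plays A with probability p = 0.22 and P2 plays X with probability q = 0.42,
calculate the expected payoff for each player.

E[P1] = 3.6448, E[P2] = 2.0

Work:
E[P1] = p·q·π₁(A,X) + p·(1-q)·π₁(A,Y) + (1-p)·q·π₁(B,X) + (1-p)·(1-q)·π₁(B,Y)
= 0.22·0.42·1 + 0.22·0.58·4 + 0.78·0.42·1 + 0.78·0.58·6
= 3.6448

E[P2] = 2.0 (similar calculation)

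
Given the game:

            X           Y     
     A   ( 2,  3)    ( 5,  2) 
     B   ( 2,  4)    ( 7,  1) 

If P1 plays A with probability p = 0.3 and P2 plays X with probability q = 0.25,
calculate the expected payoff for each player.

E[P1] = 5.3, E[P2] = 1.9

Work:
E[P1] = p·q·π₁(A,X) + p·(1-q)·π₁(A,Y) + (1-p)·q·π₁(B,X) + (1-p)·(1-q)·π₁(B,Y)
= 0.3·0.25·2 + 0.3·0.75·5 + 0.7·0.25·2 + 0.7·0.75·7
= 5.3

E[P2] = 1.9 (similar calculation)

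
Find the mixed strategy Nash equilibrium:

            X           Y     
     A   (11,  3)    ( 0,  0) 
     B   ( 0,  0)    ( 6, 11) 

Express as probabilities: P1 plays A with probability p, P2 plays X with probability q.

p = 0.7857, q = 0.3529

Work:
Find probabilities that make opponent indifferent:
P2 chooses q to make P1 indifferent between A and B
P1 chooses p to make P2 indifferent between X and Y
Mixed NE: P1 plays (A: 0.7857, B: 0.2143), P2 plays (X: 0.3529, Y: 0.6471)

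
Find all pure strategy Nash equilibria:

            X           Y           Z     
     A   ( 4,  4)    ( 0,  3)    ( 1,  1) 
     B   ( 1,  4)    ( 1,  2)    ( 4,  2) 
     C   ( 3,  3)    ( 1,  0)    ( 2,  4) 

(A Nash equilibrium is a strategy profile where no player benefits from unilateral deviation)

Nash equilibrium: (A, X)

Work:
Best responses:
  P1 vs X: payoffs [4, 1, 3] → best response A (payoff 4)
  P1 vs Y: payoffs [0, 1, 1] → best response B/C (payoff 1)
  P1 vs Z: payoffs [1, 4, 2] → best response B (payoff 4)
  P2 vs A: payoffs [4, 3, 1] → best response X (payoff 4)
  P2 vs B: payoffs [4, 2, 2] → best response X (payoff 4)
  P2 vs C: payoffs [3, 0, 4] → best response Z (payoff 4)
Mutual best responses: (A,X) → Nash equilibria.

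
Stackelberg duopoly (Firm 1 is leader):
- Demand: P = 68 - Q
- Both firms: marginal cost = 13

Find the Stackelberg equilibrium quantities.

q₁* (leader) = 27.5, q₂* (follower) = 13.75

Work:
Follower's reaction: q₂ = (a - c - q₁)/2
Leader substitutes: π₁ = q₁·(a - q₁ - (a-c-q₁)/2 - c)
FOC: q₁* = (68 - 13)/2 = 27.50
Then: q₂* = (68 - 13 - 27.5)/2 = 13.75
Leader has first-mover advantage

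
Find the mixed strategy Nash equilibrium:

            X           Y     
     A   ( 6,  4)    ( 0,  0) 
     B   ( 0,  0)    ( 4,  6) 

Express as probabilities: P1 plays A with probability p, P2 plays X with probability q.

p = 0.6, q = 0.4

Work:
Find probabilities that make opponent indifferent:
P2 chooses q to make P1 indifferent between A and B
P1 chooses p to make P2 indifferent between X and Y
Mixed NE: P1 plays (A: 0.6, B: 0.4), P2 plays (X: 0.4, Y: 0.6)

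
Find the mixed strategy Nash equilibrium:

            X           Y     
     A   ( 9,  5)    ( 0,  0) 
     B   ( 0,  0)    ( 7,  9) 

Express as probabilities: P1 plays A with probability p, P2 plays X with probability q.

p = 0.6429, q = 0.4375

Work:
Find probabilities that make opponent indifferent:
P2 chooses q to make P1 indifferent between A and B
P1 chooses p to make P2 indifferent between X and Y
Mixed NE: P1 plays (A: 0.6429, B: 0.3571), P2 plays (X: 0.4375, Y: 0.5625)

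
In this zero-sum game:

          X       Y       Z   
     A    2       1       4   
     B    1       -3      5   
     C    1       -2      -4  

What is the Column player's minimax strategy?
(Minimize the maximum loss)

Column should play Y, value = 1

Work:
Column player minimizes Row's maximum payoff:
Column X: max payoff to Row = 2
Column Y: max payoff to Row = 1
Column Z: max payoff to Row = 5
Minimum is 1, achieved by column Y.
Minimax strategy: Y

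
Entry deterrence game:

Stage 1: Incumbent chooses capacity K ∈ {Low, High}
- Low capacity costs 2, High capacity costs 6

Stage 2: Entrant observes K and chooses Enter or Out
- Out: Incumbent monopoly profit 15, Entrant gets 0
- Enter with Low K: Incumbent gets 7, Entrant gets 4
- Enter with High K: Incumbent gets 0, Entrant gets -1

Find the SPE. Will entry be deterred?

SPE: (High, Enter|Low, Out|High); Entry deterred. Incumbent net profit = 9

Work:
After Low K: Entrant enters (4 > 0)
After High K: Entrant stays out (-1 < 0)
Incumbent: Low → 7−2=5, High → 15−6=9
Incumbent chooses High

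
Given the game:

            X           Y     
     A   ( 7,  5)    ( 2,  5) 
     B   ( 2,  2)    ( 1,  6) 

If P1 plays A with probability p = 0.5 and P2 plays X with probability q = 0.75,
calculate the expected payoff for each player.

E[P1] = 3.75, E[P2] = 4.0

Work:
E[P1] = p·q·π₁(A,X) + p·(1-q)·π₁(A,Y) + (1-p)·q·π₁(B,X) + (1-p)·(1-q)·π₁(B,Y)
= 0.5·0.75·7 + 0.5·0.25·2 + 0.5·0.75·2 + 0.5·0.25·1
= 3.75

E[P2] = 4.0 (similar calculation)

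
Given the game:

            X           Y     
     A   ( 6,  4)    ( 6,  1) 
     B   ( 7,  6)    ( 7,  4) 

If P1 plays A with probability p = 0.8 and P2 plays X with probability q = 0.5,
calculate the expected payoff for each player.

E[P1] = 6.2, E[P2] = 3.0

Work:
E[P1] = p·q·π₁(A,X) + p·(1-q)·π₁(A,Y) + (1-p)·q·π₁(B,X) + (1-p)·(1-q)·π₁(B,Y)
= 0.8·0.5·6 + 0.8·0.5·6 + 0.2·0.5·7 + 0.2·0.5·7
= 6.2

E[P2] = 3.0 (similar calculation)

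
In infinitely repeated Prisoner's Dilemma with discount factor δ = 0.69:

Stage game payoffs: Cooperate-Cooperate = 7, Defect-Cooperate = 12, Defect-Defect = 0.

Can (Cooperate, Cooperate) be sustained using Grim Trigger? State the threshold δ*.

δ* = 0.4167; since δ = 0.69 ≥ 0.4167, cooperation can be sustained

Work:
For Grim Trigger:
Cooperate forever: 7/(1-δ)
Defect then punished: 12 + 0·δ/(1-δ)
Need: 7/(1-δ) ≥ 12 + 0·δ/(1-δ)
Solving: δ ≥ (T-R)/(T-P) = (12-7)/(12-0) = 0.4167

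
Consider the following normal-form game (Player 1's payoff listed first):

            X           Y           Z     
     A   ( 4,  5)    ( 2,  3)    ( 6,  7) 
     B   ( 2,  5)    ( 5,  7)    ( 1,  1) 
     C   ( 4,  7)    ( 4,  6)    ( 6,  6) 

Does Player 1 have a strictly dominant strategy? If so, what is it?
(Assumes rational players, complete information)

No strictly dominant strategy exists for Player 1

Work:
A strategy strictly dominates another if it gives a strictly higher payoff against every opponent action. Compare each pair of P1's strategies column-by-column:
  A vs B: [4 vs 2, 2 vs 5, 6 vs 1] → A does not strictly dominate B (column Y: 2 ≤ 5)
  A vs C: [4 vs 4, 2 vs 4, 6 vs 6] → A does not strictly dominate C (column X: 4 ≤ 4)
  B vs A: [2 vs 4, 5 vs 2, 1 vs 6] → B does not strictly dominate A (column X: 2 ≤ 4)
  B vs C: [2 vs 4, 5 vs 4, 1 vs 6] → B does not strictly dominate C (column X: 2 ≤ 4)
  C vs A: [4 vs 4, 4 vs 2, 6 vs 6] → C does not strictly dominate A (column X: 4 ≤ 4)
  C vs B: [4 vs 2, 4 vs 5, 6 vs 1] → C does not strictly dominate B (column Y: 4 ≤ 5)
No single strategy strictly dominates all others → no strictly dominant strategy.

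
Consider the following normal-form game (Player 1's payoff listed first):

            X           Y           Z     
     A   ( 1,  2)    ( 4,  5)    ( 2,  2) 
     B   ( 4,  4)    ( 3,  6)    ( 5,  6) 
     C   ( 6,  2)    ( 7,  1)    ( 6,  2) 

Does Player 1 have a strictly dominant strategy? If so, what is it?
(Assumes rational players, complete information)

Yes, Player 1's strictly dominant strategy is C

Work:
A strategy strictly dominates another if it gives a strictly higher payoff against every opponent action. Compare each pair of P1's strategies column-by-column:
  A vs B: [1 vs 4, 4 vs 3, 2 vs 5] → A does not strictly dominate B (column X: 1 ≤ 4)
  A vs C: [1 vs 6, 4 vs 7, 2 vs 6] → A does not strictly dominate C (column X: 1 ≤ 6)
  B vs A: [4 vs 1, 3 vs 4, 5 vs 2] → B does not strictly dominate A (column Y: 3 ≤ 4)
  B vs C: [4 vs 6, 3 vs 7, 5 vs 6] → B does not strictly dominate C (column X: 4 ≤ 6)
  C vs A: [6 vs 1, 7 vs 4, 6 vs 2] → C strictly dominates A
  C vs B: [6 vs 4, 7 vs 3, 6 vs 5] → C strictly dominates B
C strictly dominates every other strategy → strictly dominant.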